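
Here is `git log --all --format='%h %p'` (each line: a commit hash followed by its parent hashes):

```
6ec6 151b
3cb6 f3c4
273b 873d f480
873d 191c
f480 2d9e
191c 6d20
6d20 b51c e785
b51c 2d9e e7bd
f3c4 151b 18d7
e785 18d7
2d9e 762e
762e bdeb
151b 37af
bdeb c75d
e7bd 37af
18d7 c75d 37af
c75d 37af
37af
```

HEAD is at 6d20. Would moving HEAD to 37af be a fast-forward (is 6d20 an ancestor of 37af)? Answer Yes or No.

A fast-forward from 6d20 to 37af is possible iff 6d20 is an ancestor of 37af.
Ancestors of 37af: {37af}.
6d20 is not among them, so fast-forward is not possible.

No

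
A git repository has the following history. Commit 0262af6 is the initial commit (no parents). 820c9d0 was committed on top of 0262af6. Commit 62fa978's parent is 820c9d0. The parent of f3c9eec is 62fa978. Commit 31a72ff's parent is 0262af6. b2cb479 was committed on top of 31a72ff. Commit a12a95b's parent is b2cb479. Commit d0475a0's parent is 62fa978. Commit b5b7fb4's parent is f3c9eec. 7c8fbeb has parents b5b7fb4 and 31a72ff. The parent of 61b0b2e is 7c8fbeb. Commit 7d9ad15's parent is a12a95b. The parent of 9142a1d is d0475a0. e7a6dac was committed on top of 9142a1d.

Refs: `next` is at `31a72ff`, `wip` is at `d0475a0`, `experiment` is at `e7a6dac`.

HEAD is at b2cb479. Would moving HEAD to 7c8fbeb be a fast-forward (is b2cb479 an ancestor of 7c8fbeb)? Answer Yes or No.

No

A fast-forward from b2cb479 to 7c8fbeb is possible iff b2cb479 is an ancestor of 7c8fbeb.
Ancestors of 7c8fbeb: {0262af6, 31a72ff, 62fa978, 7c8fbeb, 820c9d0, b5b7fb4, f3c9eec}.
b2cb479 is not among them, so fast-forward is not possible.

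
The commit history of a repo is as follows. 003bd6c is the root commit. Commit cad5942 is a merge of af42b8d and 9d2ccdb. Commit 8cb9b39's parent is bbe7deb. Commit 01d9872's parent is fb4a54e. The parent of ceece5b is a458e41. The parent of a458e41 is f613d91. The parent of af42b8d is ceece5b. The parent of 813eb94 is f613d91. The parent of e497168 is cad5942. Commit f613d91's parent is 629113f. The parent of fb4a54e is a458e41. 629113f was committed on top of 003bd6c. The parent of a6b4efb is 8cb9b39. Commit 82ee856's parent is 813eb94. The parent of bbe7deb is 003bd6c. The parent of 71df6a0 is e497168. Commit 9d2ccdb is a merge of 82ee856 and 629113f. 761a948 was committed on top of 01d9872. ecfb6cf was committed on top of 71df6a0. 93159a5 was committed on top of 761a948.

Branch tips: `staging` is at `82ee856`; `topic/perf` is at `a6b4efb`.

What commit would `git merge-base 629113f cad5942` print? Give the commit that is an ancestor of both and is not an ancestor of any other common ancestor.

Ancestors of 629113f: {003bd6c, 629113f}.
Ancestors of cad5942: {003bd6c, 629113f, 813eb94, 82ee856, 9d2ccdb, a458e41, af42b8d, cad5942, ceece5b, f613d91}.
Common ancestors: {003bd6c, 629113f}.
Among these, 629113f is not an ancestor of any other common ancestor — it is the merge base.

629113f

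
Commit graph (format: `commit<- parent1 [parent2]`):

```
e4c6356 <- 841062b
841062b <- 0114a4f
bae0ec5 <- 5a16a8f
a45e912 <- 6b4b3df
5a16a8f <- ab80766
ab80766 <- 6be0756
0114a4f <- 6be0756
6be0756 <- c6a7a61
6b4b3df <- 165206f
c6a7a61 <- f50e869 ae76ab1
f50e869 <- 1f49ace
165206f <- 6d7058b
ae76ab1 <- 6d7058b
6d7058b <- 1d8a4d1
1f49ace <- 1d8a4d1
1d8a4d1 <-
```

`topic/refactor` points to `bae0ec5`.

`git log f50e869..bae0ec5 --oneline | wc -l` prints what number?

7

Reachable from bae0ec5: {1d8a4d1, 1f49ace, 5a16a8f, 6be0756, 6d7058b, ab80766, ae76ab1, bae0ec5, c6a7a61, f50e869}.
Reachable from f50e869: {1d8a4d1, 1f49ace, f50e869}.
In bae0ec5's history but not f50e869's: {5a16a8f, 6be0756, 6d7058b, ab80766, ae76ab1, bae0ec5, c6a7a61} — 7 commits.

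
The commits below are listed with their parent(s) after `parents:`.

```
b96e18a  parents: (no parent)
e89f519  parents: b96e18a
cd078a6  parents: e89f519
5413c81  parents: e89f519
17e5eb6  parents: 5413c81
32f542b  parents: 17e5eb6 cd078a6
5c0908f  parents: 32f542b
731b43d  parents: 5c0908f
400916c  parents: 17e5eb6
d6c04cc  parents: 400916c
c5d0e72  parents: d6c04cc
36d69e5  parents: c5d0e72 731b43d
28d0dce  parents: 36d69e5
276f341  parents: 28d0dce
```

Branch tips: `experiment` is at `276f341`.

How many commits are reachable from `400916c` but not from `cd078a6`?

3

Reachable from 400916c: {17e5eb6, 400916c, 5413c81, b96e18a, e89f519}.
Reachable from cd078a6: {b96e18a, cd078a6, e89f519}.
In 400916c's history but not cd078a6's: {17e5eb6, 400916c, 5413c81} — 3 commits.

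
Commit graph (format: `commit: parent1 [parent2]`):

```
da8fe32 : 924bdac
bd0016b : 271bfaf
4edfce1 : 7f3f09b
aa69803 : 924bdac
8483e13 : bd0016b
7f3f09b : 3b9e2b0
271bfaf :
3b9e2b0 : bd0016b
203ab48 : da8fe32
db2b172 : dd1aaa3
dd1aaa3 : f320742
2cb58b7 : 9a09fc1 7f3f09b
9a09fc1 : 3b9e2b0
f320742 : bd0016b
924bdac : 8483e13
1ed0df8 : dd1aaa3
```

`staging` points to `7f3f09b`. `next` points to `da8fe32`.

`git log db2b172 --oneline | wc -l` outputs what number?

Walking parent pointers from db2b172: reachable set = {271bfaf, bd0016b, db2b172, dd1aaa3, f320742}.
That is 5 commits.

5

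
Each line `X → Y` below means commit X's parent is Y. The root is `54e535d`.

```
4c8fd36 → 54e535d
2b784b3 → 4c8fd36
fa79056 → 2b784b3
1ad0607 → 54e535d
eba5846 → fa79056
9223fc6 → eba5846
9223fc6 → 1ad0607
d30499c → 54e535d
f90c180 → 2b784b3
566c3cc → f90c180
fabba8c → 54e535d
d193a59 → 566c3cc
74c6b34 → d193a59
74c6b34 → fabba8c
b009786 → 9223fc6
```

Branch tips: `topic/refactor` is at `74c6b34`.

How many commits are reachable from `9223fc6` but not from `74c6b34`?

Reachable from 9223fc6: {1ad0607, 2b784b3, 4c8fd36, 54e535d, 9223fc6, eba5846, fa79056}.
Reachable from 74c6b34: {2b784b3, 4c8fd36, 54e535d, 566c3cc, 74c6b34, d193a59, f90c180, fabba8c}.
In 9223fc6's history but not 74c6b34's: {1ad0607, 9223fc6, eba5846, fa79056} — 4 commits.

4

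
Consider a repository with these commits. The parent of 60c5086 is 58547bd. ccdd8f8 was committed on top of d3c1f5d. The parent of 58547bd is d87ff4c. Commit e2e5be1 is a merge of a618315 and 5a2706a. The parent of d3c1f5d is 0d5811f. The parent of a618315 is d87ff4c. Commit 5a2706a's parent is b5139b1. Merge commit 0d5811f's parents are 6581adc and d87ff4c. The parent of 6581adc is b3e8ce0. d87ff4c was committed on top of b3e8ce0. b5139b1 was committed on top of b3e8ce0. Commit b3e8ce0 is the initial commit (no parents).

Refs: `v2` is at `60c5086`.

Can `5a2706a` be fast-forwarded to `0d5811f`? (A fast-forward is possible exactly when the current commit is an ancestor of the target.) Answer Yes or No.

No

A fast-forward from 5a2706a to 0d5811f is possible iff 5a2706a is an ancestor of 0d5811f.
Ancestors of 0d5811f: {0d5811f, 6581adc, b3e8ce0, d87ff4c}.
5a2706a is not among them, so fast-forward is not possible.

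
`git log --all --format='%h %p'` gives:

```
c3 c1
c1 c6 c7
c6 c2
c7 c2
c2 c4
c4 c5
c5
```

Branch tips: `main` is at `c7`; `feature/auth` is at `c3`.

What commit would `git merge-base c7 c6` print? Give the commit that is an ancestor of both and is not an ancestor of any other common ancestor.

Ancestors of c7: {c2, c4, c5, c7}.
Ancestors of c6: {c2, c4, c5, c6}.
Common ancestors: {c2, c4, c5}.
Among these, c2 is not an ancestor of any other common ancestor — it is the merge base.

c2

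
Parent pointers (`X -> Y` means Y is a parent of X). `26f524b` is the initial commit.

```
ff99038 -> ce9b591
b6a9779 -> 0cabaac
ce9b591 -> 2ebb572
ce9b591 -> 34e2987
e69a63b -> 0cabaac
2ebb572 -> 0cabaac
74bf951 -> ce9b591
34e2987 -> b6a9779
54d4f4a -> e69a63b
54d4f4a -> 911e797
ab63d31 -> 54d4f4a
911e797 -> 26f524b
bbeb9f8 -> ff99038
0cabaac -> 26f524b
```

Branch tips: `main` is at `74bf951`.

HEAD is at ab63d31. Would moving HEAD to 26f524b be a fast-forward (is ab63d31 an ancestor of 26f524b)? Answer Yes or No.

No

A fast-forward from ab63d31 to 26f524b is possible iff ab63d31 is an ancestor of 26f524b.
Ancestors of 26f524b: {26f524b}.
ab63d31 is not among them, so fast-forward is not possible.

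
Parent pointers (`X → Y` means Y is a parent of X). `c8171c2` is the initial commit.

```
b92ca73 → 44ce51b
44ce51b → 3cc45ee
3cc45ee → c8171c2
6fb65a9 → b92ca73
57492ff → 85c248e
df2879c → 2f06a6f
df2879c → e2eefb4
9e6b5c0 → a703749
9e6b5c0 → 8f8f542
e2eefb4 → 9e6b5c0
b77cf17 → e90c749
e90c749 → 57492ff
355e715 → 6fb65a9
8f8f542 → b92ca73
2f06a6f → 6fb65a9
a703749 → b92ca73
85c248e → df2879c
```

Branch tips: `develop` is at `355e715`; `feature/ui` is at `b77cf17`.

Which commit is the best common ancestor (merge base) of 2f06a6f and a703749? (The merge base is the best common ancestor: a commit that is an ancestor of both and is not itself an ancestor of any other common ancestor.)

Ancestors of 2f06a6f: {2f06a6f, 3cc45ee, 44ce51b, 6fb65a9, b92ca73, c8171c2}.
Ancestors of a703749: {3cc45ee, 44ce51b, a703749, b92ca73, c8171c2}.
Common ancestors: {3cc45ee, 44ce51b, b92ca73, c8171c2}.
Among these, b92ca73 is not an ancestor of any other common ancestor — it is the merge base.

b92ca73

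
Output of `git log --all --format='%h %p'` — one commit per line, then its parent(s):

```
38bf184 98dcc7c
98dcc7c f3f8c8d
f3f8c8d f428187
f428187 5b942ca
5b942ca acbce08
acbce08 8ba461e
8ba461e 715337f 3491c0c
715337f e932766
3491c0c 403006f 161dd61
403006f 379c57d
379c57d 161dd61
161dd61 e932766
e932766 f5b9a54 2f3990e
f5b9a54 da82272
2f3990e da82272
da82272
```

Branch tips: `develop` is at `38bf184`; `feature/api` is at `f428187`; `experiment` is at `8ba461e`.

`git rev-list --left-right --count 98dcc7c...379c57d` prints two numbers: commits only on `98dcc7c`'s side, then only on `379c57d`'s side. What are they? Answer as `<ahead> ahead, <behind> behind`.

9 ahead, 0 behind

Reachable from 98dcc7c: {161dd61, 2f3990e, 3491c0c, 379c57d, 403006f, 5b942ca, 715337f, 8ba461e, 98dcc7c, acbce08, da82272, e932766, f3f8c8d, f428187, f5b9a54}.
Reachable from 379c57d: {161dd61, 2f3990e, 379c57d, da82272, e932766, f5b9a54}.
Only in 98dcc7c's history (ahead): {3491c0c, 403006f, 5b942ca, 715337f, 8ba461e, 98dcc7c, acbce08, f3f8c8d, f428187} — 9.
Only in 379c57d's history (behind): {} — 0.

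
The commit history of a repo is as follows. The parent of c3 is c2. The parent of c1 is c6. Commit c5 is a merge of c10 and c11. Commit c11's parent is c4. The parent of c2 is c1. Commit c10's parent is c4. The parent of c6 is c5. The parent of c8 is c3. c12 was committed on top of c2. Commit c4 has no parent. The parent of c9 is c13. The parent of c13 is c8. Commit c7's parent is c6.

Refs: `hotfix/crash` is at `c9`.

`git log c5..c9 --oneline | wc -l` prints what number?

Reachable from c9: {c1, c10, c11, c13, c2, c3, c4, c5, c6, c8, c9}.
Reachable from c5: {c10, c11, c4, c5}.
In c9's history but not c5's: {c1, c13, c2, c3, c6, c8, c9} — 7 commits.

7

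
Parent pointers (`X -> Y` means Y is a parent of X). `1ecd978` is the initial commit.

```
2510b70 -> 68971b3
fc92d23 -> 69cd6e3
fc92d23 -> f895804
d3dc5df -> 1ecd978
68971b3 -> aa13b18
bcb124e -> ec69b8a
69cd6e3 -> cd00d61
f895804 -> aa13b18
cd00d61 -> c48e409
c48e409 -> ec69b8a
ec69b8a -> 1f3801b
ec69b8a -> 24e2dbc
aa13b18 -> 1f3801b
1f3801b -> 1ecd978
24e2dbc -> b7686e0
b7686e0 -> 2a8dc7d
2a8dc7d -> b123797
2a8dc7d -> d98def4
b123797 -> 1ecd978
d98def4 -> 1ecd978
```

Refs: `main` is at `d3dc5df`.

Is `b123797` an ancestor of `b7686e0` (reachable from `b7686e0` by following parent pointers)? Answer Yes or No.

Ancestors of b7686e0 (commits reachable by following parents): {1ecd978, 2a8dc7d, b123797, b7686e0, d98def4}.
b123797 is in that set, so it is an ancestor of b7686e0.

Yes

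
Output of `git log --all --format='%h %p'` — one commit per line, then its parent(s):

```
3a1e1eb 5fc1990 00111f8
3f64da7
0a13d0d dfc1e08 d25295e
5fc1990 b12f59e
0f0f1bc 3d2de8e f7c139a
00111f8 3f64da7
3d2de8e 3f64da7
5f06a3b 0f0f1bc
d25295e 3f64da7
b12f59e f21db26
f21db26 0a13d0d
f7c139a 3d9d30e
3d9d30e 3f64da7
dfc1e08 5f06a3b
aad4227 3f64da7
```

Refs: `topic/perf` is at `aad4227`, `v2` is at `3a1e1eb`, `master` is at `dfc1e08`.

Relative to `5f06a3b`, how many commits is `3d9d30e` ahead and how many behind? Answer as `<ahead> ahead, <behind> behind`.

Reachable from 3d9d30e: {3d9d30e, 3f64da7}.
Reachable from 5f06a3b: {0f0f1bc, 3d2de8e, 3d9d30e, 3f64da7, 5f06a3b, f7c139a}.
Only in 3d9d30e's history (ahead): {} — 0.
Only in 5f06a3b's history (behind): {0f0f1bc, 3d2de8e, 5f06a3b, f7c139a} — 4.

0 ahead, 4 behind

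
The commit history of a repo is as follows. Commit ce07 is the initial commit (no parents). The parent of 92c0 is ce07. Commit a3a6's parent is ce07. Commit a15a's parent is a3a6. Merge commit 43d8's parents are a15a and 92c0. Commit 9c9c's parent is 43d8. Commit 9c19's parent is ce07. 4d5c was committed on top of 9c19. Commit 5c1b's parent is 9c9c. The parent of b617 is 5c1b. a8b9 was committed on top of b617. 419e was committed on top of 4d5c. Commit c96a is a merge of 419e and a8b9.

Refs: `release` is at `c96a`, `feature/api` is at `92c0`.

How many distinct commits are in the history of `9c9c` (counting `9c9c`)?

Walking parent pointers from 9c9c: reachable set = {43d8, 92c0, 9c9c, a15a, a3a6, ce07}.
That is 6 commits.

6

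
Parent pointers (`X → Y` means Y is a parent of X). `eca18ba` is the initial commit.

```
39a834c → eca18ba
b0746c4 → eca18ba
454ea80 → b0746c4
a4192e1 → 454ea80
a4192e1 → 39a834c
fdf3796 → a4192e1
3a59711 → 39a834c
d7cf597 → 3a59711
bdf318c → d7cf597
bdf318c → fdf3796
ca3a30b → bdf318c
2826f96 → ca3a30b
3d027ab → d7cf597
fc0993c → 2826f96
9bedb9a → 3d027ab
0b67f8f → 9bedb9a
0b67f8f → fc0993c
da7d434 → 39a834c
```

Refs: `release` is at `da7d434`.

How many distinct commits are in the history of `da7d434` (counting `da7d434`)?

Walking parent pointers from da7d434: reachable set = {39a834c, da7d434, eca18ba}.
That is 3 commits.

3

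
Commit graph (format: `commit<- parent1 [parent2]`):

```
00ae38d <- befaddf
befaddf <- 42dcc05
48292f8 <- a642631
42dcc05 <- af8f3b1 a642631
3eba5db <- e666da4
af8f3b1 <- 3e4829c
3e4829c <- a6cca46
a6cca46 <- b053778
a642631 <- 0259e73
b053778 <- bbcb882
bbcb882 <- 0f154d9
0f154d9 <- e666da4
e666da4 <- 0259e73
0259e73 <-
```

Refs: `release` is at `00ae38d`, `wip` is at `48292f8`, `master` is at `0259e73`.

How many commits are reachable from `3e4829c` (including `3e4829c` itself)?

7

Walking parent pointers from 3e4829c: reachable set = {0259e73, 0f154d9, 3e4829c, a6cca46, b053778, bbcb882, e666da4}.
That is 7 commits.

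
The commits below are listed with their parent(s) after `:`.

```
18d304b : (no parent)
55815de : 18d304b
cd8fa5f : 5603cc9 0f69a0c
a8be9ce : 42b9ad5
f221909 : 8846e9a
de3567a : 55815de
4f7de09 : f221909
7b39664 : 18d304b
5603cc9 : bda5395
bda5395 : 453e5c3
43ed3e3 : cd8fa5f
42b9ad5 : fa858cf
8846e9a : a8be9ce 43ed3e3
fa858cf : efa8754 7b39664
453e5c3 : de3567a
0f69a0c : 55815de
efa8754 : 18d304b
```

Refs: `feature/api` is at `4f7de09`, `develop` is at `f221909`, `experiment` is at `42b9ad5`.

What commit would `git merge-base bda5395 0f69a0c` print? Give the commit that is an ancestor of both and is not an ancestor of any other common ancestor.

Ancestors of bda5395: {18d304b, 453e5c3, 55815de, bda5395, de3567a}.
Ancestors of 0f69a0c: {0f69a0c, 18d304b, 55815de}.
Common ancestors: {18d304b, 55815de}.
Among these, 55815de is not an ancestor of any other common ancestor — it is the merge base.

55815de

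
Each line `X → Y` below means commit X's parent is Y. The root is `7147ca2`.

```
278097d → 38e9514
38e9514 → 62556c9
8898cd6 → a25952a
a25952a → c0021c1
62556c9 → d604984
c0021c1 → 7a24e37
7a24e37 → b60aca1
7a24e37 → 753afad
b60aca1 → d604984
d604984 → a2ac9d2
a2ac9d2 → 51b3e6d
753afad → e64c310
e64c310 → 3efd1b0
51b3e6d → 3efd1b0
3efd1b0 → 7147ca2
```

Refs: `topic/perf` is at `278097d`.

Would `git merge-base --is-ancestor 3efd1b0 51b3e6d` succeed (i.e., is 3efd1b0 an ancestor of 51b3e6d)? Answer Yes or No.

Yes

Ancestors of 51b3e6d (commits reachable by following parents): {3efd1b0, 51b3e6d, 7147ca2}.
3efd1b0 is in that set, so it is an ancestor of 51b3e6d.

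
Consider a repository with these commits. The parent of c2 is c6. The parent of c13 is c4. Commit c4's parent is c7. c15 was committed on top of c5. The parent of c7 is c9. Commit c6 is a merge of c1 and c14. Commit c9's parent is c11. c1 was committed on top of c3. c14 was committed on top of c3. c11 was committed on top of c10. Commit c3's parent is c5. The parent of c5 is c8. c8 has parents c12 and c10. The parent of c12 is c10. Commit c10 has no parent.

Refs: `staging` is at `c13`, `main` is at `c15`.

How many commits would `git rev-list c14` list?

Walking parent pointers from c14: reachable set = {c10, c12, c14, c3, c5, c8}.
That is 6 commits.

6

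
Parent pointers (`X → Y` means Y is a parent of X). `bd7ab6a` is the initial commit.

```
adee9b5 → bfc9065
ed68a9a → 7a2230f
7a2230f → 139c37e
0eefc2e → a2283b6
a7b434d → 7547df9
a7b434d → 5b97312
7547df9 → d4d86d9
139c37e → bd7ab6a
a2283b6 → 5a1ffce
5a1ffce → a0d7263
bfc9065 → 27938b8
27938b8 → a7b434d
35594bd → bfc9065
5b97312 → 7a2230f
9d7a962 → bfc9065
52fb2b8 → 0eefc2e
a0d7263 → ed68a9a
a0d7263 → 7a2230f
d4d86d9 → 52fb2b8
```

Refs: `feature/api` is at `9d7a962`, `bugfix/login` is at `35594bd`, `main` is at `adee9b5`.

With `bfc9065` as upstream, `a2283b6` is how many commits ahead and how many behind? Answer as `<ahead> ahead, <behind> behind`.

Reachable from a2283b6: {139c37e, 5a1ffce, 7a2230f, a0d7263, a2283b6, bd7ab6a, ed68a9a}.
Reachable from bfc9065: {0eefc2e, 139c37e, 27938b8, 52fb2b8, 5a1ffce, 5b97312, 7547df9, 7a2230f, a0d7263, a2283b6, a7b434d, bd7ab6a, bfc9065, d4d86d9, ed68a9a}.
Only in a2283b6's history (ahead): {} — 0.
Only in bfc9065's history (behind): {0eefc2e, 27938b8, 52fb2b8, 5b97312, 7547df9, a7b434d, bfc9065, d4d86d9} — 8.

0 ahead, 8 behind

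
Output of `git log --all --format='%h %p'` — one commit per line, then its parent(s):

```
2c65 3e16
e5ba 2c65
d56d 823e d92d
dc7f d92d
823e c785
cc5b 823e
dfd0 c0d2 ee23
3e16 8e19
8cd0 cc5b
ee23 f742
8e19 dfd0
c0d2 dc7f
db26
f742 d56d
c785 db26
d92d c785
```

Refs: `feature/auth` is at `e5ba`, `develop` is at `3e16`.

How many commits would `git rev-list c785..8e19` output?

Reachable from 8e19: {823e, 8e19, c0d2, c785, d56d, d92d, db26, dc7f, dfd0, ee23, f742}.
Reachable from c785: {c785, db26}.
In 8e19's history but not c785's: {823e, 8e19, c0d2, d56d, d92d, dc7f, dfd0, ee23, f742} — 9 commits.

9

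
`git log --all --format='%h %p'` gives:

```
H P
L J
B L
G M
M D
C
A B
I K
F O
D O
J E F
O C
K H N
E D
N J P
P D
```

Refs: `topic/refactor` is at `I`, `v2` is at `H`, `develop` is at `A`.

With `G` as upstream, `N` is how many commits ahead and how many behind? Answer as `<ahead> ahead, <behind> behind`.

5 ahead, 2 behind

Reachable from N: {C, D, E, F, J, N, O, P}.
Reachable from G: {C, D, G, M, O}.
Only in N's history (ahead): {E, F, J, N, P} — 5.
Only in G's history (behind): {G, M} — 2.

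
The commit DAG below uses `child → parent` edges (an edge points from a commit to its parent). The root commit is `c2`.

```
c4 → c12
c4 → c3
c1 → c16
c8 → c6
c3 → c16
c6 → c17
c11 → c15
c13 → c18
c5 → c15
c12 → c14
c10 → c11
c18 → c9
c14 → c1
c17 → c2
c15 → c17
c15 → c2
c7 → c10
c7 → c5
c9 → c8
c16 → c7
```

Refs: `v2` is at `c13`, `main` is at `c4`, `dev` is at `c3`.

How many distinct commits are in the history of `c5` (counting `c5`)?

Walking parent pointers from c5: reachable set = {c15, c17, c2, c5}.
That is 4 commits.

4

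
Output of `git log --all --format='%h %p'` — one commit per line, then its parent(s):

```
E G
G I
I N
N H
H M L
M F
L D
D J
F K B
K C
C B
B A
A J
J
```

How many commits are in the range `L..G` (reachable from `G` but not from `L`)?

10

Reachable from G: {A, B, C, D, F, G, H, I, J, K, L, M, N}.
Reachable from L: {D, J, L}.
In G's history but not L's: {A, B, C, F, G, H, I, K, M, N} — 10 commits.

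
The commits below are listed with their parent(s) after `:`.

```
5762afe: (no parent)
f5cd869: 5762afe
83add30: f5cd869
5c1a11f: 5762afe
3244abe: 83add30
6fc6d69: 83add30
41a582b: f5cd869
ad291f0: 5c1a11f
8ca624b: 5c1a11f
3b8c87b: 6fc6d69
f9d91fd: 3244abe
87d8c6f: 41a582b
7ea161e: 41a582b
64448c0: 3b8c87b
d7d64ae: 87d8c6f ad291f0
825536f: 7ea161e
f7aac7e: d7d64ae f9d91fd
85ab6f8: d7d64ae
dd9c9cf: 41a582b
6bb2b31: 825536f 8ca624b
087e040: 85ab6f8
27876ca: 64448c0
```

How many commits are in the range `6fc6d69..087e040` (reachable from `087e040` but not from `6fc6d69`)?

Reachable from 087e040: {087e040, 41a582b, 5762afe, 5c1a11f, 85ab6f8, 87d8c6f, ad291f0, d7d64ae, f5cd869}.
Reachable from 6fc6d69: {5762afe, 6fc6d69, 83add30, f5cd869}.
In 087e040's history but not 6fc6d69's: {087e040, 41a582b, 5c1a11f, 85ab6f8, 87d8c6f, ad291f0, d7d64ae} — 7 commits.

7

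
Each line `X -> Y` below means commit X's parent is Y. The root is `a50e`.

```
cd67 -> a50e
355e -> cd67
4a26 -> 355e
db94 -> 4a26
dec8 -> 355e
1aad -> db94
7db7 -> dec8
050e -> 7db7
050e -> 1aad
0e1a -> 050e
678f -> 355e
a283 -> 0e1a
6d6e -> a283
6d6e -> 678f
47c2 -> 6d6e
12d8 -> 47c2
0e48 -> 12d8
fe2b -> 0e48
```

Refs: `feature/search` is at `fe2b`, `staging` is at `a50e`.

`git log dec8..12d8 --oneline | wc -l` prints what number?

11

Reachable from 12d8: {050e, 0e1a, 12d8, 1aad, 355e, 47c2, 4a26, 678f, 6d6e, 7db7, a283, a50e, cd67, db94, dec8}.
Reachable from dec8: {355e, a50e, cd67, dec8}.
In 12d8's history but not dec8's: {050e, 0e1a, 12d8, 1aad, 47c2, 4a26, 678f, 6d6e, 7db7, a283, db94} — 11 commits.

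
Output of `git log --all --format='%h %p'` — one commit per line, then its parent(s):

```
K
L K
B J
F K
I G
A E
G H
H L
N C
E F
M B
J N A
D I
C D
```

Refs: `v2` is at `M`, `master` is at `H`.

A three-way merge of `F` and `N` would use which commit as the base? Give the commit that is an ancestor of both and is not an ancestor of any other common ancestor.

K

Ancestors of F: {F, K}.
Ancestors of N: {C, D, G, H, I, K, L, N}.
Common ancestors: {K}.
The only common ancestor is K, so it is the merge base.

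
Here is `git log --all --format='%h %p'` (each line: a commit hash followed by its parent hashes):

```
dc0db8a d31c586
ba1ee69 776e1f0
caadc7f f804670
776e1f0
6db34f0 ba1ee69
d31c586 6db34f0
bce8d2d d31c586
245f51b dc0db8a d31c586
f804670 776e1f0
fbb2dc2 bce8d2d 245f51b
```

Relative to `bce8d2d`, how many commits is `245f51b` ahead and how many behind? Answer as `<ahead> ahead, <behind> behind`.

2 ahead, 1 behind

Reachable from 245f51b: {245f51b, 6db34f0, 776e1f0, ba1ee69, d31c586, dc0db8a}.
Reachable from bce8d2d: {6db34f0, 776e1f0, ba1ee69, bce8d2d, d31c586}.
Only in 245f51b's history (ahead): {245f51b, dc0db8a} — 2.
Only in bce8d2d's history (behind): {bce8d2d} — 1.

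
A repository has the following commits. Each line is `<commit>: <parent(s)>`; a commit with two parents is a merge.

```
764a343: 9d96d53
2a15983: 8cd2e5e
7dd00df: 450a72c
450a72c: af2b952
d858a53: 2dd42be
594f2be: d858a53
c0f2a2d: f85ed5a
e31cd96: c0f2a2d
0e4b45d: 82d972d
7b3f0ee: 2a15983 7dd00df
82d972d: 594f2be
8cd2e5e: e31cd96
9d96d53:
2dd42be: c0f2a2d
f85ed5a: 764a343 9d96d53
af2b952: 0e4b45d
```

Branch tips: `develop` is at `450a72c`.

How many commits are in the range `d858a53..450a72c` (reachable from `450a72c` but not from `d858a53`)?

5

Reachable from 450a72c: {0e4b45d, 2dd42be, 450a72c, 594f2be, 764a343, 82d972d, 9d96d53, af2b952, c0f2a2d, d858a53, f85ed5a}.
Reachable from d858a53: {2dd42be, 764a343, 9d96d53, c0f2a2d, d858a53, f85ed5a}.
In 450a72c's history but not d858a53's: {0e4b45d, 450a72c, 594f2be, 82d972d, af2b952} — 5 commits.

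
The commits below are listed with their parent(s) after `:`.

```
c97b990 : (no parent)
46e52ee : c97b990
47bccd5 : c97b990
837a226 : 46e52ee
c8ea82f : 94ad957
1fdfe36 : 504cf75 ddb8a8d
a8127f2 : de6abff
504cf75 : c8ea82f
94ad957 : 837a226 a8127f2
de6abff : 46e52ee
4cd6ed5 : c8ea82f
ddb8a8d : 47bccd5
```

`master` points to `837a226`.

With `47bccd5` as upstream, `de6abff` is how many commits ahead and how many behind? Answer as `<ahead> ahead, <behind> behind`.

Reachable from de6abff: {46e52ee, c97b990, de6abff}.
Reachable from 47bccd5: {47bccd5, c97b990}.
Only in de6abff's history (ahead): {46e52ee, de6abff} — 2.
Only in 47bccd5's history (behind): {47bccd5} — 1.

2 ahead, 1 behind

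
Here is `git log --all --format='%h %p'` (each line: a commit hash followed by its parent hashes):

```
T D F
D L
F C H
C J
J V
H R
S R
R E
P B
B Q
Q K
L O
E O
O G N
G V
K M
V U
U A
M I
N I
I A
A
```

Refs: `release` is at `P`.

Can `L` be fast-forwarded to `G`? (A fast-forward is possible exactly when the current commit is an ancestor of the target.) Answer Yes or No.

No

A fast-forward from L to G is possible iff L is an ancestor of G.
Ancestors of G: {A, G, U, V}.
L is not among them, so fast-forward is not possible.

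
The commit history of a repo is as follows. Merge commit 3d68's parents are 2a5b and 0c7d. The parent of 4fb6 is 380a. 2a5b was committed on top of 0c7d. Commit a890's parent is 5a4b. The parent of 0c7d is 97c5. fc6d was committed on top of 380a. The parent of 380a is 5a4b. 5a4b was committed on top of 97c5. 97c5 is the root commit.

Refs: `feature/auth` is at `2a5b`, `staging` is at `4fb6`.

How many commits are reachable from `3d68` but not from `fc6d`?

Reachable from 3d68: {0c7d, 2a5b, 3d68, 97c5}.
Reachable from fc6d: {380a, 5a4b, 97c5, fc6d}.
In 3d68's history but not fc6d's: {0c7d, 2a5b, 3d68} — 3 commits.

3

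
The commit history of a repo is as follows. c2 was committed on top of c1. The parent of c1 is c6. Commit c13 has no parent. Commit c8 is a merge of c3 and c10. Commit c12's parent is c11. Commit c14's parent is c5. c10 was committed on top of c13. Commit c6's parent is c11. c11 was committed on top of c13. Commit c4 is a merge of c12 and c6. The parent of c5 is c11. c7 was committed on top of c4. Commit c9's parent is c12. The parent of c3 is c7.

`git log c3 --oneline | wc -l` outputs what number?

Walking parent pointers from c3: reachable set = {c11, c12, c13, c3, c4, c6, c7}.
That is 7 commits.

7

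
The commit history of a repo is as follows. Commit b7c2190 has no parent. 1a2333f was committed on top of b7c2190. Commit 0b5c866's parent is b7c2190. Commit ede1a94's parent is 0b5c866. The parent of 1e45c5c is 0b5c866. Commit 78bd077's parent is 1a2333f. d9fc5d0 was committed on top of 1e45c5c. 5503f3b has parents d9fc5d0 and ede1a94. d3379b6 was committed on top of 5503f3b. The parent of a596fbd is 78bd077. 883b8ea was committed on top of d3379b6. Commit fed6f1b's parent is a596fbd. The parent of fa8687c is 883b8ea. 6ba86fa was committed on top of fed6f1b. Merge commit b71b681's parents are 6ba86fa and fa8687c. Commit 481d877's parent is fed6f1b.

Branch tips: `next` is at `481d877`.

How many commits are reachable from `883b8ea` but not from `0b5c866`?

6

Reachable from 883b8ea: {0b5c866, 1e45c5c, 5503f3b, 883b8ea, b7c2190, d3379b6, d9fc5d0, ede1a94}.
Reachable from 0b5c866: {0b5c866, b7c2190}.
In 883b8ea's history but not 0b5c866's: {1e45c5c, 5503f3b, 883b8ea, d3379b6, d9fc5d0, ede1a94} — 6 commits.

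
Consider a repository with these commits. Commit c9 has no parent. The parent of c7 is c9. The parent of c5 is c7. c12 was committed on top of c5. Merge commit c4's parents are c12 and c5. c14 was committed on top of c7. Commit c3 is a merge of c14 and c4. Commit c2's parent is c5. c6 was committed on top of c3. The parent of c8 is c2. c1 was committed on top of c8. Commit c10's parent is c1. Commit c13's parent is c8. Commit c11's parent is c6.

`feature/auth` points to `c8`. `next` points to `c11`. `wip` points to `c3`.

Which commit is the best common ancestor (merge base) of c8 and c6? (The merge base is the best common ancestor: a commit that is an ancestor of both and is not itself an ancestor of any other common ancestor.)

c5

Ancestors of c8: {c2, c5, c7, c8, c9}.
Ancestors of c6: {c12, c14, c3, c4, c5, c6, c7, c9}.
Common ancestors: {c5, c7, c9}.
Among these, c5 is not an ancestor of any other common ancestor — it is the merge base.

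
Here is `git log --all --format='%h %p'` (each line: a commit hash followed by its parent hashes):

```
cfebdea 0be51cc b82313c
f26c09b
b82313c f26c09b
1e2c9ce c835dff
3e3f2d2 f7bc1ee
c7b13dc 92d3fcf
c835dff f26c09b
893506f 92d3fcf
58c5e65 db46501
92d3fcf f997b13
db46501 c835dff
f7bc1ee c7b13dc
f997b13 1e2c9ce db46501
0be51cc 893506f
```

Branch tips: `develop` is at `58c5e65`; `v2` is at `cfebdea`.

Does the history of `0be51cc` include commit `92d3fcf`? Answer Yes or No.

Yes

Ancestors of 0be51cc (commits reachable by following parents): {0be51cc, 1e2c9ce, 893506f, 92d3fcf, c835dff, db46501, f26c09b, f997b13}.
92d3fcf is in that set, so it is an ancestor of 0be51cc.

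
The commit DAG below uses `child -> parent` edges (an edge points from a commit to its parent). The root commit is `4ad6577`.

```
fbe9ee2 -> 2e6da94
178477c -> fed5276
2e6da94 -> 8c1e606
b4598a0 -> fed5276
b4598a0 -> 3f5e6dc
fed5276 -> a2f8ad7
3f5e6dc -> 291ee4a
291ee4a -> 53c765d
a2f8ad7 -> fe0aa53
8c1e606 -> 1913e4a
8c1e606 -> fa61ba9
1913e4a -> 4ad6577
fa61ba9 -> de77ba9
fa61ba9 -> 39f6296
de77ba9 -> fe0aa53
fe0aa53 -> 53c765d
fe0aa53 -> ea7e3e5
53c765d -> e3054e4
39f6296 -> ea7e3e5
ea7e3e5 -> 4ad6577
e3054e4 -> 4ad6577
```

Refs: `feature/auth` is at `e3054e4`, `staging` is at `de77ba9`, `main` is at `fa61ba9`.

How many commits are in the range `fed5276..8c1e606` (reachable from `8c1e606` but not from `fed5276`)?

Reachable from 8c1e606: {1913e4a, 39f6296, 4ad6577, 53c765d, 8c1e606, de77ba9, e3054e4, ea7e3e5, fa61ba9, fe0aa53}.
Reachable from fed5276: {4ad6577, 53c765d, a2f8ad7, e3054e4, ea7e3e5, fe0aa53, fed5276}.
In 8c1e606's history but not fed5276's: {1913e4a, 39f6296, 8c1e606, de77ba9, fa61ba9} — 5 commits.

5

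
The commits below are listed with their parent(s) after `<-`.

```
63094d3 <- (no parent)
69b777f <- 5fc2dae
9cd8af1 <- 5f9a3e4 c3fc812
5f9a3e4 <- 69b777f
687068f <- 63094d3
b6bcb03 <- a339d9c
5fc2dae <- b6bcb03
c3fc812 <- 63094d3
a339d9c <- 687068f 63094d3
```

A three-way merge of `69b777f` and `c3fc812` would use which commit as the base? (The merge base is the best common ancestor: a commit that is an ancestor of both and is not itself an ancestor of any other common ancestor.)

63094d3

Ancestors of 69b777f: {5fc2dae, 63094d3, 687068f, 69b777f, a339d9c, b6bcb03}.
Ancestors of c3fc812: {63094d3, c3fc812}.
Common ancestors: {63094d3}.
The only common ancestor is 63094d3, so it is the merge base.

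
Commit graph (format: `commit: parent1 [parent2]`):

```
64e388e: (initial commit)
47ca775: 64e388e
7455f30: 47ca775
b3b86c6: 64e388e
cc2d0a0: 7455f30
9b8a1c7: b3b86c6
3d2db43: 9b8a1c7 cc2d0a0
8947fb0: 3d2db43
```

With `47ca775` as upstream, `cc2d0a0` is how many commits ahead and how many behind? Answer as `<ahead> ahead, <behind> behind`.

2 ahead, 0 behind

Reachable from cc2d0a0: {47ca775, 64e388e, 7455f30, cc2d0a0}.
Reachable from 47ca775: {47ca775, 64e388e}.
Only in cc2d0a0's history (ahead): {7455f30, cc2d0a0} — 2.
Only in 47ca775's history (behind): {} — 0.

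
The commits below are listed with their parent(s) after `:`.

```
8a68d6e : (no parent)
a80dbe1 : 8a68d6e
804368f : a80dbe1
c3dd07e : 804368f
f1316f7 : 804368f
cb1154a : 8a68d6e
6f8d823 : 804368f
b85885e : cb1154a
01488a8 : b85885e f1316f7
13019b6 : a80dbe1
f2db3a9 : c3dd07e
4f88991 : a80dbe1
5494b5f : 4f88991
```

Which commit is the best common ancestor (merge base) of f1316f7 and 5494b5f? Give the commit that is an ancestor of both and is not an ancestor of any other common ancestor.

a80dbe1

Ancestors of f1316f7: {804368f, 8a68d6e, a80dbe1, f1316f7}.
Ancestors of 5494b5f: {4f88991, 5494b5f, 8a68d6e, a80dbe1}.
Common ancestors: {8a68d6e, a80dbe1}.
Among these, a80dbe1 is not an ancestor of any other common ancestor — it is the merge base.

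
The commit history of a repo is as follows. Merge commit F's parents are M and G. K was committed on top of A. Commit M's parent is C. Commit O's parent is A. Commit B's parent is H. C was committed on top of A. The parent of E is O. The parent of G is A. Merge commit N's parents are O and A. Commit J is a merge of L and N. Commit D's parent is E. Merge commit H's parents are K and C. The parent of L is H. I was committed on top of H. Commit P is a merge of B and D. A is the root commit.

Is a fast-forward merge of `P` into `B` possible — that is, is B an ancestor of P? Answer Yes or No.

Yes

A fast-forward from B to P is possible iff B is an ancestor of P.
Ancestors of P: {A, B, C, D, E, H, K, O, P}.
B is among them, so fast-forward is possible.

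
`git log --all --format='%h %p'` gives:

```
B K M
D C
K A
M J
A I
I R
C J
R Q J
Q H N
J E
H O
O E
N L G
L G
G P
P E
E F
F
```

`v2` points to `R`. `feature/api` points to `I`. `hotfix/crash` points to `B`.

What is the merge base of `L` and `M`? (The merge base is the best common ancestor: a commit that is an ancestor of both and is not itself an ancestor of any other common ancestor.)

Ancestors of L: {E, F, G, L, P}.
Ancestors of M: {E, F, J, M}.
Common ancestors: {E, F}.
Among these, E is not an ancestor of any other common ancestor — it is the merge base.

E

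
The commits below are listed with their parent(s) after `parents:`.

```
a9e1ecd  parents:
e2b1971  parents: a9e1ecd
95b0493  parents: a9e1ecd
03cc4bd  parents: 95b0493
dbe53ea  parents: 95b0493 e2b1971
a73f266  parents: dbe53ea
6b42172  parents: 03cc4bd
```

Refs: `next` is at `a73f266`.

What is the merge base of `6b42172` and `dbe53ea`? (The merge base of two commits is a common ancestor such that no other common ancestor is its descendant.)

95b0493

Ancestors of 6b42172: {03cc4bd, 6b42172, 95b0493, a9e1ecd}.
Ancestors of dbe53ea: {95b0493, a9e1ecd, dbe53ea, e2b1971}.
Common ancestors: {95b0493, a9e1ecd}.
Among these, 95b0493 is not an ancestor of any other common ancestor — it is the merge base.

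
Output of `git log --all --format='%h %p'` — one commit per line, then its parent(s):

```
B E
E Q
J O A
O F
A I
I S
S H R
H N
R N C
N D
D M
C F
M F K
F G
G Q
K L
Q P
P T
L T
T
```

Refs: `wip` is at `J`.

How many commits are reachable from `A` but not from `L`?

Reachable from A: {A, C, D, F, G, H, I, K, L, M, N, P, Q, R, S, T}.
Reachable from L: {L, T}.
In A's history but not L's: {A, C, D, F, G, H, I, K, M, N, P, Q, R, S} — 14 commits.

14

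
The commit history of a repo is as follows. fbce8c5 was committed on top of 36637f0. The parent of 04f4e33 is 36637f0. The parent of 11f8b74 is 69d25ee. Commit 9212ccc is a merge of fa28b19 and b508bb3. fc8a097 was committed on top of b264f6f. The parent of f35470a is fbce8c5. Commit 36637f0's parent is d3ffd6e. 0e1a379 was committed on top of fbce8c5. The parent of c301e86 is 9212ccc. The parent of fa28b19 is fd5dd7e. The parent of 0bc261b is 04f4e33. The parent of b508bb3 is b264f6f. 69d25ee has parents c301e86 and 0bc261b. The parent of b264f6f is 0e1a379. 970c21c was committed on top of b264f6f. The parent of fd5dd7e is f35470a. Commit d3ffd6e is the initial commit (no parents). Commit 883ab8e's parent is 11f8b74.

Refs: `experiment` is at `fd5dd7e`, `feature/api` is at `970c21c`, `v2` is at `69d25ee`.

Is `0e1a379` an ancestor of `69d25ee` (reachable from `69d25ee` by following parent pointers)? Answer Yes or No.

Ancestors of 69d25ee (commits reachable by following parents): {04f4e33, 0bc261b, 0e1a379, 36637f0, 69d25ee, 9212ccc, b264f6f, b508bb3, c301e86, d3ffd6e, f35470a, fa28b19, fbce8c5, fd5dd7e}.
0e1a379 is in that set, so it is an ancestor of 69d25ee.

Yes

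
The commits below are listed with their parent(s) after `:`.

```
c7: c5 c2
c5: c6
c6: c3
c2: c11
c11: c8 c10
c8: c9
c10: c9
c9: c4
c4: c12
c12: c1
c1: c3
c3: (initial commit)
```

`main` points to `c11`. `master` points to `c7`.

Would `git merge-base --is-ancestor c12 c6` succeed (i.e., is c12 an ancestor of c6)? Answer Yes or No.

Ancestors of c6: {c3, c6}.
c12 is not in that set, so it is not an ancestor of c6.

No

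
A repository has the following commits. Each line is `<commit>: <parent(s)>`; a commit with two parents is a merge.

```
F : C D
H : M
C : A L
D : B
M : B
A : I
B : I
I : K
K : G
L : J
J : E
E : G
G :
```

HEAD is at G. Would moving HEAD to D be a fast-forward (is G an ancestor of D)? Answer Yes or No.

Yes

A fast-forward from G to D is possible iff G is an ancestor of D.
Ancestors of D: {B, D, G, I, K}.
G is among them, so fast-forward is possible.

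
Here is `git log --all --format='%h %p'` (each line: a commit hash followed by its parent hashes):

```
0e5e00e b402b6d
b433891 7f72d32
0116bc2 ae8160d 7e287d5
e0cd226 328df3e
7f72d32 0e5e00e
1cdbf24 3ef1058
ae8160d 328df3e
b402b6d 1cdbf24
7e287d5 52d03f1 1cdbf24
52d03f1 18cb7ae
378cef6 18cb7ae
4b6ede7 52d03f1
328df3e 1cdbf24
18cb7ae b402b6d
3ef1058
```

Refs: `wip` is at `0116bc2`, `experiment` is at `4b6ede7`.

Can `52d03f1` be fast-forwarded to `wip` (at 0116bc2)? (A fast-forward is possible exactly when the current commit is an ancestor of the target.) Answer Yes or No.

Yes

A fast-forward from 52d03f1 to 0116bc2 is possible iff 52d03f1 is an ancestor of 0116bc2.
Ancestors of 0116bc2: {0116bc2, 18cb7ae, 1cdbf24, 328df3e, 3ef1058, 52d03f1, 7e287d5, ae8160d, b402b6d}.
52d03f1 is among them, so fast-forward is possible.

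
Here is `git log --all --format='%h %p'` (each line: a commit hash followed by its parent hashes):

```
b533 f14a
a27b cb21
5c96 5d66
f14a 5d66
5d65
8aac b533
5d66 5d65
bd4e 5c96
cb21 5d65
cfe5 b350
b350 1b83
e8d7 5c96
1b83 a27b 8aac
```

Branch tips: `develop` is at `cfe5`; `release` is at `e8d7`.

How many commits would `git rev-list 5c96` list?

3

Walking parent pointers from 5c96: reachable set = {5c96, 5d65, 5d66}.
That is 3 commits.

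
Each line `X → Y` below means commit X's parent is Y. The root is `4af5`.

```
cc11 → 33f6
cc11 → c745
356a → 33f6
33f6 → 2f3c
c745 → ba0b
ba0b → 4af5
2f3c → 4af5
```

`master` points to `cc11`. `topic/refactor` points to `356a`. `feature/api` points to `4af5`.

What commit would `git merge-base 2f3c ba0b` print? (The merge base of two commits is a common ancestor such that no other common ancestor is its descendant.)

4af5

Ancestors of 2f3c: {2f3c, 4af5}.
Ancestors of ba0b: {4af5, ba0b}.
Common ancestors: {4af5}.
The only common ancestor is 4af5, so it is the merge base.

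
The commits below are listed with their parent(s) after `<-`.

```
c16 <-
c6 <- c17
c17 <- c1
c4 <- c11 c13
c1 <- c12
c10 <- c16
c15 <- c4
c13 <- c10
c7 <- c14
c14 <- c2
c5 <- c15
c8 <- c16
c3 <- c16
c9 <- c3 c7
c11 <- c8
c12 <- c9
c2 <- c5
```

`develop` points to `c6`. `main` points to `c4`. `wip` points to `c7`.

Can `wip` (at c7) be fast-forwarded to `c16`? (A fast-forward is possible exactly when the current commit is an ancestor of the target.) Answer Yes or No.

No

A fast-forward from c7 to c16 is possible iff c7 is an ancestor of c16.
Ancestors of c16: {c16}.
c7 is not among them, so fast-forward is not possible.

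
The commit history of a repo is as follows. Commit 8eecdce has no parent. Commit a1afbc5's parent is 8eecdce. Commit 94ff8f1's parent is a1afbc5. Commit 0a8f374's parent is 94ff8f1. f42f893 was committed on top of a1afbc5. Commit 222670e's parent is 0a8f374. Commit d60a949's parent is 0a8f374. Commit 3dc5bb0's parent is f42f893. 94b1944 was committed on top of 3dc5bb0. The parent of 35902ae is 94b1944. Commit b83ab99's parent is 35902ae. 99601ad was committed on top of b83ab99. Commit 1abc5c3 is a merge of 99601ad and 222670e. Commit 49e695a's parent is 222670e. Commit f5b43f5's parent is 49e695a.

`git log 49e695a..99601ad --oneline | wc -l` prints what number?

6

Reachable from 99601ad: {35902ae, 3dc5bb0, 8eecdce, 94b1944, 99601ad, a1afbc5, b83ab99, f42f893}.
Reachable from 49e695a: {0a8f374, 222670e, 49e695a, 8eecdce, 94ff8f1, a1afbc5}.
In 99601ad's history but not 49e695a's: {35902ae, 3dc5bb0, 94b1944, 99601ad, b83ab99, f42f893} — 6 commits.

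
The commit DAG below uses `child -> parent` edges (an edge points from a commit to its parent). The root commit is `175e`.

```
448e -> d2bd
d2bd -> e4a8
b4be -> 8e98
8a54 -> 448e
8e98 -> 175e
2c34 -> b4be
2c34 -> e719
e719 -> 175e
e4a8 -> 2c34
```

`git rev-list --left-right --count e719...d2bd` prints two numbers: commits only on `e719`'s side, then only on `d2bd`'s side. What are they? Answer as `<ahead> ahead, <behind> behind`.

0 ahead, 5 behind

Reachable from e719: {175e, e719}.
Reachable from d2bd: {175e, 2c34, 8e98, b4be, d2bd, e4a8, e719}.
Only in e719's history (ahead): {} — 0.
Only in d2bd's history (behind): {2c34, 8e98, b4be, d2bd, e4a8} — 5.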